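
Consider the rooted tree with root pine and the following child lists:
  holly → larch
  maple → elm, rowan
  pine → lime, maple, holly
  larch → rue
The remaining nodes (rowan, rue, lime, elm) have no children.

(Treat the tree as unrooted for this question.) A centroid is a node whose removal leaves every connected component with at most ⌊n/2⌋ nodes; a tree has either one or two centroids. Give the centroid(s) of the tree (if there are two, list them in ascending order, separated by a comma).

Removing pine splits the tree into components of sizes 3, 3, 1; the largest is 3 ≤ ⌊8/2⌋ = 4.
Every other node leaves some component of size > 4, so the centroid is unique.

pine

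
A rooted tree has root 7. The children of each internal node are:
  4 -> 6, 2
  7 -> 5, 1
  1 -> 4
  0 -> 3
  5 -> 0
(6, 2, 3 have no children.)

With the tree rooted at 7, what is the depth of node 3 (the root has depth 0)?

3

Climbing from 3 to the root: 3–0–5–7. That's 3 steps.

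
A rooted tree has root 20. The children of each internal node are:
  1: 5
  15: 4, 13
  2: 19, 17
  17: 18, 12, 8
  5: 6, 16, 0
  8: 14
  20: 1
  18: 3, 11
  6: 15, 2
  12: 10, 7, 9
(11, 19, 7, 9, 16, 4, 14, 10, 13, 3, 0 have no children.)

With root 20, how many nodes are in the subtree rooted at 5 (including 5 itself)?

19

5's subtree: {5, 6, 0, 16, 2, 15, 17, 19, 13, 4, 12, 8, 18, 7, 9, 10, 14, 11, 3}, size 19.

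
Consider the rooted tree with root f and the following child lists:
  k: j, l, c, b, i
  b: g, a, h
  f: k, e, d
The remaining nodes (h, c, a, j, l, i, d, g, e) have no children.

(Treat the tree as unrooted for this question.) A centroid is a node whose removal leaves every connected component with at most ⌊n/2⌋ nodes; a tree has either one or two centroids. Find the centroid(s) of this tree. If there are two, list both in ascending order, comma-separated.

k

Delete k: the remaining components have sizes 4, 3, 1, 1, 1, 1. Max 4 ≤ 6, so k is a centroid.
Every other node leaves some component of size > 6, so the centroid is unique.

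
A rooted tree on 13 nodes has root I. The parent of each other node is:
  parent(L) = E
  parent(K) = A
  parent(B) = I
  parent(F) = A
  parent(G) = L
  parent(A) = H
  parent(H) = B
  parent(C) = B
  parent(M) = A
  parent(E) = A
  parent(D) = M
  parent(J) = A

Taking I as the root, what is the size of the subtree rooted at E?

The subtree rooted at E contains: E, L, G — 3 nodes.

3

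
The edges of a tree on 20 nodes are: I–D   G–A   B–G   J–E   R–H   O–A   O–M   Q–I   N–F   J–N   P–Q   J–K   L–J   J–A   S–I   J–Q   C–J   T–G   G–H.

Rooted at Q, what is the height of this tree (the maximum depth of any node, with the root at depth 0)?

5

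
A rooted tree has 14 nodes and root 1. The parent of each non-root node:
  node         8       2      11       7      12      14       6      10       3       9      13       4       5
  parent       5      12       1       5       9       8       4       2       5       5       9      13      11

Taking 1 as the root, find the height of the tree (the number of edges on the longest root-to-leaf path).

6

10 sits deepest: 1 → 11 → 5 → 9 → 12 → 2 → 10 — 6 edges from the root.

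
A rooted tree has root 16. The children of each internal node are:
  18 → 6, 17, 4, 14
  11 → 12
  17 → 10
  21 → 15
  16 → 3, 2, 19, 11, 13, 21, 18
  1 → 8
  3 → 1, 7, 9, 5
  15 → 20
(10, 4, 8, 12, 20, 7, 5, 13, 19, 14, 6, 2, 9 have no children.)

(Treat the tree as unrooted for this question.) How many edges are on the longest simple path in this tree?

6

Starting from 20, a farthest node is 8 at distance 6.
One longest path: 20 – 15 – 21 – 16 – 3 – 1 – 8.
So the diameter is 6.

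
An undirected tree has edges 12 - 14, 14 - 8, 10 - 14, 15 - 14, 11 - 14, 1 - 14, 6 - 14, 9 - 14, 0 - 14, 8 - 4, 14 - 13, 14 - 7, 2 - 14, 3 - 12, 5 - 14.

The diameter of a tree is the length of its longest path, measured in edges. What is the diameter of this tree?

4

Starting from 3, a farthest node is 4 at distance 4.
One longest path: 3 - 12 - 14 - 8 - 4.
So the diameter is 4.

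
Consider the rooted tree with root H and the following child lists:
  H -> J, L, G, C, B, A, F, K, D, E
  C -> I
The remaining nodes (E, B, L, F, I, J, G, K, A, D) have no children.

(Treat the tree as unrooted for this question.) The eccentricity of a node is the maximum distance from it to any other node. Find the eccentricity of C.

2

A farthest node from C is K (D, A, L, E, F, B, J, G also at distance 2).
The path C–H–K has 2 edges.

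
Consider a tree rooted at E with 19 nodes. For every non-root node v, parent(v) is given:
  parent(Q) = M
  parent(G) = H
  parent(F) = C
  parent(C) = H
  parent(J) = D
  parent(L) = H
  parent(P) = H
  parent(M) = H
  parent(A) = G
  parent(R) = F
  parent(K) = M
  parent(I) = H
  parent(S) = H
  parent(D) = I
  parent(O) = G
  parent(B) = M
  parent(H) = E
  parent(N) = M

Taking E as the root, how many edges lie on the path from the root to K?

3

Climbing from K to the root: K → M → H → E. That's 3 steps.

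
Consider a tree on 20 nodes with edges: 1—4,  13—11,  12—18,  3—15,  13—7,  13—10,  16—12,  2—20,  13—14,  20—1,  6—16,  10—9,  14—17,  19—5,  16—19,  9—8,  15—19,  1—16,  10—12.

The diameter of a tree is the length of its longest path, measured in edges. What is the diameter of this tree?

8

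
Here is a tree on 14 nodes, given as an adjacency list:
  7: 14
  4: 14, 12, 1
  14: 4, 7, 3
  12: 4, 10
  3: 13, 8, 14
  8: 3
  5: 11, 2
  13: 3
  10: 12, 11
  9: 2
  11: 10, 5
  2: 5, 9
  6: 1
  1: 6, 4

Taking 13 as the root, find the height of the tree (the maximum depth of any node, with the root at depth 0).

9

The longest root-to-leaf path is 13 → 3 → 14 → 4 → 12 → 10 → 11 → 5 → 2 → 9 (9 edges).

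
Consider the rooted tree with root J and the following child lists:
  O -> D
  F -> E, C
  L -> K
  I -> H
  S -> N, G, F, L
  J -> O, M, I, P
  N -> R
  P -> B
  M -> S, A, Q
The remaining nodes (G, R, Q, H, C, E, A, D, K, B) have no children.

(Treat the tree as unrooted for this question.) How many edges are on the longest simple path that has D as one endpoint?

A farthest node from D is C (K, R, E also at distance 6).
The path D-O-J-M-S-F-C has 6 edges.

6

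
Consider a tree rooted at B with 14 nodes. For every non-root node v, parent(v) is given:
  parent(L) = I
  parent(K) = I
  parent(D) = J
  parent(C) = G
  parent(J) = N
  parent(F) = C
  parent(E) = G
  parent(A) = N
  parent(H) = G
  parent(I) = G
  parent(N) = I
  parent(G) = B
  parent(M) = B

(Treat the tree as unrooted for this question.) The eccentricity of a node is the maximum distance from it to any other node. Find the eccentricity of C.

A farthest node from C is D.
The path C – G – I – N – J – D has 5 edges.

5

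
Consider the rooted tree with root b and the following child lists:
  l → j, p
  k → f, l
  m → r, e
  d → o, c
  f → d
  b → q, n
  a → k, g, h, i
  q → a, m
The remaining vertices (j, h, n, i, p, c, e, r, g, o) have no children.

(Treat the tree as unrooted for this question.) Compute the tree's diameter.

7

Starting from o, a farthest node is r at distance 7.
One longest path: o - d - f - k - a - q - m - r.
So the diameter is 7.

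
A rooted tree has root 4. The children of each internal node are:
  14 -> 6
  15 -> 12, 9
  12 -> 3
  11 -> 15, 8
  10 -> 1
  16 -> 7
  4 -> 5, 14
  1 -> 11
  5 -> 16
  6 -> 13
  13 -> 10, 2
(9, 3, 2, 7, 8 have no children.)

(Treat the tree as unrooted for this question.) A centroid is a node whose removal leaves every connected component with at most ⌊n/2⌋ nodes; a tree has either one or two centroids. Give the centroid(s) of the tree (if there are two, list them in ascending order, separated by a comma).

10, 13

Removing 10 splits the tree into components of sizes 8, 7; the largest is 8 ≤ ⌊16/2⌋ = 8.
13 is adjacent to 10 and is also a centroid (the largest component after removing it is likewise 8).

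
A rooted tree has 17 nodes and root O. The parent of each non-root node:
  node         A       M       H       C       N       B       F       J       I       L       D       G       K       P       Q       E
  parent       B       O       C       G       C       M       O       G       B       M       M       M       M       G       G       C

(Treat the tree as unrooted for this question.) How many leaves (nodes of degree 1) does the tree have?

Exactly 12 nodes have a single neighbour: A, D, E, F, H, I, J, K, L, N, P, Q.

12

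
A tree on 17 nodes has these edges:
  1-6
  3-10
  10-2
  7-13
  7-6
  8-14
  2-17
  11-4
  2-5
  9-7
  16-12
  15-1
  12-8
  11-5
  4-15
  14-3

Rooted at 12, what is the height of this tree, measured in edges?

13

The longest root-to-leaf path is 12–8–14–3–10–2–5–11–4–15–1–6–7–9 (13 edges).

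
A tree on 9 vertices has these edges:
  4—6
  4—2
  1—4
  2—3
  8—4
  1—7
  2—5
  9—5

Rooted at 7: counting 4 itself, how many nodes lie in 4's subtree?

7

Descendants of 4 (including itself): 4, 2, 6, 8, 3, 5, 9. That's 7.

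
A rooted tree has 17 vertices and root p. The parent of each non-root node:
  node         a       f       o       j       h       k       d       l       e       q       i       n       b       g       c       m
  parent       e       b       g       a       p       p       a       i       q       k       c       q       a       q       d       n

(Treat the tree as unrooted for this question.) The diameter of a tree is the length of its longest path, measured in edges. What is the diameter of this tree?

9

Starting from l, a farthest node is h at distance 9.
One longest path: l - i - c - d - a - e - q - k - p - h.
So the diameter is 9.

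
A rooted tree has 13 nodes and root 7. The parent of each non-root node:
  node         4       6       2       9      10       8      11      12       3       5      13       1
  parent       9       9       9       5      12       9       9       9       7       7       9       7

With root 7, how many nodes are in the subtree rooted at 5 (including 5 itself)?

10

Descendants of 5 (including itself): 5, 9, 6, 13, 11, 12, 8, 4, 2, 10. That's 10.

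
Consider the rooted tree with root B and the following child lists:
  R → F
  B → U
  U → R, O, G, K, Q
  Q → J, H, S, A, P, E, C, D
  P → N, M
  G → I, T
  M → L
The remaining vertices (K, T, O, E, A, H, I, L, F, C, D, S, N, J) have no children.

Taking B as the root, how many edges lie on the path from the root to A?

Path from B to A: B–U–Q–A, which has 3 edges.

3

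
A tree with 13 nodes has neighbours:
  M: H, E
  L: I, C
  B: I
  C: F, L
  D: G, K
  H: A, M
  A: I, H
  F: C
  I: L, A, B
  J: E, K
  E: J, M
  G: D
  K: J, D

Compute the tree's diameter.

A longest path is G – D – K – J – E – M – H – A – I – L – C – F, with 11 edges.

11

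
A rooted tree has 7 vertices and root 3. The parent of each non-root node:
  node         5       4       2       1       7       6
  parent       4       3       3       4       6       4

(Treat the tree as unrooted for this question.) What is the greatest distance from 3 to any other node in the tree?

A farthest node from 3 is 7.
The path 3–4–6–7 has 3 edges.

3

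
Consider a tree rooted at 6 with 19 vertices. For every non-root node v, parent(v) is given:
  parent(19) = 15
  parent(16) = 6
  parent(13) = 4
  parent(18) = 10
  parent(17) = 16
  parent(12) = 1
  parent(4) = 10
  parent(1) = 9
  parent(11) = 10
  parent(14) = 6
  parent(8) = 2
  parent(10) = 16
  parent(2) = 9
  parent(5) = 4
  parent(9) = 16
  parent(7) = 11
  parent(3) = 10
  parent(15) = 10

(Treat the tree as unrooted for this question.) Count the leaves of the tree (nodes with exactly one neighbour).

Exactly 10 nodes have a single neighbour: 3, 5, 7, 8, 12, 13, 14, 17, 18, 19.

10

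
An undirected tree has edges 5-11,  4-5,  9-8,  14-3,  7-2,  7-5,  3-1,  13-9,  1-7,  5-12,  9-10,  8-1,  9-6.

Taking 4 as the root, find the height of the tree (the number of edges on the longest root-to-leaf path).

6

The longest root-to-leaf path is 4 → 5 → 7 → 1 → 8 → 9 → 10 (6 edges).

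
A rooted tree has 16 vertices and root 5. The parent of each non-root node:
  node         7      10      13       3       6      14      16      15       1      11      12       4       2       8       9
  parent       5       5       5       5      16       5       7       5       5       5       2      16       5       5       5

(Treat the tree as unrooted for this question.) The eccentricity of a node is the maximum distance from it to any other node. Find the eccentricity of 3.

Distances from 3 peak at 4, attained at 6 (4 also at distance 4).
3–5–7–16–6

4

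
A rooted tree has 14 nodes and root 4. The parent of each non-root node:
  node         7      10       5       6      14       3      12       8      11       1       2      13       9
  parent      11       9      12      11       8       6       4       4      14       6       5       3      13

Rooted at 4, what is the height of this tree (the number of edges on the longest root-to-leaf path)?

8

10 sits deepest: 4–8–14–11–6–3–13–9–10 — 8 edges from the root.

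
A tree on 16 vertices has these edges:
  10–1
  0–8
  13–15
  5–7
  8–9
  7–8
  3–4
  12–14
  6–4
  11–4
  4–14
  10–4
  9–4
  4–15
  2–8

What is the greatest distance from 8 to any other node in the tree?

4

The node farthest from 8 is 13 (1, 12 also at distance 4), via 8 – 9 – 4 – 15 – 13 — 4 edges.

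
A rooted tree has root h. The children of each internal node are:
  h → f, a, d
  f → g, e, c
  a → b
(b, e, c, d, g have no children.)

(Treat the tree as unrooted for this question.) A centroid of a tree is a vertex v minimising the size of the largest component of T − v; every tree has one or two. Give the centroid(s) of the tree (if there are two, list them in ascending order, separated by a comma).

Delete f: the remaining components have sizes 4, 1, 1, 1. Max 4 ≤ 4, so f is a centroid.
h is adjacent to f and is also a centroid (the largest component after removing it is likewise 4).

f, h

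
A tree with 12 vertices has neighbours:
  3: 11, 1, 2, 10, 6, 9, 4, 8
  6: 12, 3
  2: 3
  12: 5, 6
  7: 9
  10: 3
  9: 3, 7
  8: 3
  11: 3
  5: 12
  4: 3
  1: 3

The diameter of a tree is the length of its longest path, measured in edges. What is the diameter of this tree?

A longest path is 5 – 12 – 6 – 3 – 9 – 7, with 5 edges.

5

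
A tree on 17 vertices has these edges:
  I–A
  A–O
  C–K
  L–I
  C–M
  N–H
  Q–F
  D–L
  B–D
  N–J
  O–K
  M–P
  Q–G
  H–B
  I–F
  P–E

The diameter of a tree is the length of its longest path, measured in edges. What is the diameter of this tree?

A longest path is J-N-H-B-D-L-I-A-O-K-C-M-P-E, with 13 edges.

13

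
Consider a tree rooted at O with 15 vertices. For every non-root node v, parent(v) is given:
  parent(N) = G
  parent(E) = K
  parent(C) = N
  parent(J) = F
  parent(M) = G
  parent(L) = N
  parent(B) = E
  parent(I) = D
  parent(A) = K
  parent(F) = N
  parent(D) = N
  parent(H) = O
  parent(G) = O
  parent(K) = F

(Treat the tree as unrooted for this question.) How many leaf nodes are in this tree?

Degree-1 nodes: A, B, C, H, I, J, L, M — 8 of them.

8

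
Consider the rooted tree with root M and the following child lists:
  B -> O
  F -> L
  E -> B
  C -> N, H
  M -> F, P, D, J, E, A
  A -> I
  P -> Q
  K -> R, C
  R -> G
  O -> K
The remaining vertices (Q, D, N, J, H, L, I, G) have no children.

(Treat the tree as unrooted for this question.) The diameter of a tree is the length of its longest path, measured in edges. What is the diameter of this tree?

8

Starting from G, a farthest node is I at distance 8.
One longest path: G - R - K - O - B - E - M - A - I.
So the diameter is 8.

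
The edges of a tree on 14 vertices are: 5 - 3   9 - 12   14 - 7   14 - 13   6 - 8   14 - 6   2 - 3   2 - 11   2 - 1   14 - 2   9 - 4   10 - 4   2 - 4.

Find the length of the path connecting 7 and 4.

3

The path is 7 – 14 – 2 – 4, which has 3 edges.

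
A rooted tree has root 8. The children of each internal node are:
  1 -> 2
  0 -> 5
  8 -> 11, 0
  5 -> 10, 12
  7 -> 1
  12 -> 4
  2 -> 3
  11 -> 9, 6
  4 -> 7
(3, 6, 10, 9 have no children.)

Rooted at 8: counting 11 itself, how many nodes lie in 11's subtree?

3

The subtree rooted at 11 contains: 11, 9, 6 — 3 nodes.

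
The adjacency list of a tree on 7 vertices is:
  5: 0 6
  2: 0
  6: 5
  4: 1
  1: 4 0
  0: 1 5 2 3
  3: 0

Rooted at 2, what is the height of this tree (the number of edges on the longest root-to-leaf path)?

A deepest node is 6, reached by 2 → 0 → 5 → 6.
That path has 3 edges, so the height is 3.

3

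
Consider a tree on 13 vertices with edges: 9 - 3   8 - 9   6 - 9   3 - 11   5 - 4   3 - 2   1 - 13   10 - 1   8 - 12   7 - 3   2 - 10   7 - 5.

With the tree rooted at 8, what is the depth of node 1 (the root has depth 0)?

Climbing from 1 to the root: 1 → 10 → 2 → 3 → 9 → 8. That's 5 steps.

5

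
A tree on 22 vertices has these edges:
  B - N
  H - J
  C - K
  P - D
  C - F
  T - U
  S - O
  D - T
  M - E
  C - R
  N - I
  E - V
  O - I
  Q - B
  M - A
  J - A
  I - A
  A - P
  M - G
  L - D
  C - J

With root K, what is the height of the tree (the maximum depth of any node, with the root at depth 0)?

The longest root-to-leaf path is K–C–J–A–I–N–B–Q (7 edges).

7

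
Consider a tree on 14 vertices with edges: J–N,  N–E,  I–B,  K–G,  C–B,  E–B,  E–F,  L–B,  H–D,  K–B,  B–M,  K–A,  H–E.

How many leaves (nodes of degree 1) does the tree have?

9

Degree-1 nodes: A, C, D, F, G, I, J, L, M — 9 of them.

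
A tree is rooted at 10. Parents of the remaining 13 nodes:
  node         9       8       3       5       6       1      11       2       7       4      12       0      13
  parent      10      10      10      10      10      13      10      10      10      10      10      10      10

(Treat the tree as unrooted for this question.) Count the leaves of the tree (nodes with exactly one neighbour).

12

Exactly 12 nodes have a single neighbour: 0, 1, 2, 3, 4, 5, 6, 7, 8, 9, 11, 12.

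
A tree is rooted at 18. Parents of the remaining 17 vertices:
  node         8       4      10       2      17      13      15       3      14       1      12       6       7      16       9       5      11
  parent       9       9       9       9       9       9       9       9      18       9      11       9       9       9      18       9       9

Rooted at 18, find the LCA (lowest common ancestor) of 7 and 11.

9

7's ancestor chain is 7, 9, 18 and 11's is 11, 9, 18; they first meet at 9.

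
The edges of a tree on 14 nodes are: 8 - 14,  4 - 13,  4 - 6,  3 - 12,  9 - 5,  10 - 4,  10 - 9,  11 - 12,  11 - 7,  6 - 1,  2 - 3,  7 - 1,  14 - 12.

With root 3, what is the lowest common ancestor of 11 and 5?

11

Ancestors of 11 (toward the root): 11, 12, 3.
Ancestors of 5: 5, 9, 10, 4, 6, 1, 7, 11, 12, 3.
The deepest node appearing in both lists is 11.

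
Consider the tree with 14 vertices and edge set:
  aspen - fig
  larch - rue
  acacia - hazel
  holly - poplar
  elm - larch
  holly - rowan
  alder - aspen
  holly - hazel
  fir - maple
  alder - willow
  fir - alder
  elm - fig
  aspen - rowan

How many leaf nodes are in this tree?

5

The leaves are acacia, maple, poplar, rue, willow.
That is 5 leaves.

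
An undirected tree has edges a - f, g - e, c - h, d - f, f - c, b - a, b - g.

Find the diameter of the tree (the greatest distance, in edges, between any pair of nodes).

Starting from e, a farthest node is h at distance 6.
One longest path: e – g – b – a – f – c – h.
So the diameter is 6.

6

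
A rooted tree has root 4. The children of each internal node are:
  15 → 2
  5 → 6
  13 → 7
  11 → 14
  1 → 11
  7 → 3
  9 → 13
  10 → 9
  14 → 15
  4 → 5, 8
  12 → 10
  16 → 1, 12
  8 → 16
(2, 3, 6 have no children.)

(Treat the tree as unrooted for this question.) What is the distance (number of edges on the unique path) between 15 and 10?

15 - 14 - 11 - 1 - 16 - 12 - 10: 6 edges.

6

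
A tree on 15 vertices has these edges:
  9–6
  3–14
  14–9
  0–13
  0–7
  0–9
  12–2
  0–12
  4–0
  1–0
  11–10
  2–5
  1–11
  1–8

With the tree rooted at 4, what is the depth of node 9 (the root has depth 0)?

4 – 0 – 9 — 2 edges.

2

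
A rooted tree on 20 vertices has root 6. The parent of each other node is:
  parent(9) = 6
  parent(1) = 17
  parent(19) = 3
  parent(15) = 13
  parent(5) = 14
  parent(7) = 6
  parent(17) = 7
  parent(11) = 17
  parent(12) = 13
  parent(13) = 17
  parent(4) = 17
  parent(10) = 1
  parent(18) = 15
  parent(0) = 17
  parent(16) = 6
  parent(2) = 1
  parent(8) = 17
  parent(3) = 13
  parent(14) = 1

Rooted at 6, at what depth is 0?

6 → 7 → 17 → 0 — 3 edges.

3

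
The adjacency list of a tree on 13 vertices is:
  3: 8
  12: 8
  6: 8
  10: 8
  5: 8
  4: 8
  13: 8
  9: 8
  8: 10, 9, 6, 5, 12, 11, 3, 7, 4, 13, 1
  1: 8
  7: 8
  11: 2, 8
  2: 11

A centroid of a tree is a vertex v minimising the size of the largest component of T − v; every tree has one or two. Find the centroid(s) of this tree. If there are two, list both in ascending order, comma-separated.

If 8 is removed the pieces have sizes 2, 1, 1, 1, 1, 1, 1, 1, 1, 1, 1, all ≤ ⌊13/2⌋ = 6.
No neighbour of 8 does as well, so 8 is the unique centroid.

8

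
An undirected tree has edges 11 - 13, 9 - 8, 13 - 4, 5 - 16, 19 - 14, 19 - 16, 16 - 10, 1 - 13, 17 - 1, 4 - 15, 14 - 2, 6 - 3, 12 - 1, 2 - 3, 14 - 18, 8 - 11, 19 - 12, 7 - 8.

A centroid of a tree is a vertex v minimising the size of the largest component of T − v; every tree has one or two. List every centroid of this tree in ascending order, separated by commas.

12

Removing 12 splits the tree into components of sizes 9, 9; the largest is 9 ≤ ⌊19/2⌋ = 9.
Every other node leaves some component of size > 9, so the centroid is unique.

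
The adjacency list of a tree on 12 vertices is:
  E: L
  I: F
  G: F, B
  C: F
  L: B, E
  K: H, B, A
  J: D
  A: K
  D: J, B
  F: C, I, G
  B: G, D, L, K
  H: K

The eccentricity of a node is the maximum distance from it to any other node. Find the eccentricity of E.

5

Distances from E peak at 5, attained at C (I also at distance 5).
E – L – B – G – F – C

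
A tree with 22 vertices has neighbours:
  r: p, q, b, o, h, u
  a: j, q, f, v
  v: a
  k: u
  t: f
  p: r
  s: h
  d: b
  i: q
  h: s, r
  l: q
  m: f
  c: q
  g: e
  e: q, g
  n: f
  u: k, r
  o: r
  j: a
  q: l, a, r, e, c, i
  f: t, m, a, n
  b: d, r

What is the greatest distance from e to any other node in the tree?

4

The node farthest from e is d (n, m, k, t, s also at distance 4), via e–q–r–b–d — 4 edges.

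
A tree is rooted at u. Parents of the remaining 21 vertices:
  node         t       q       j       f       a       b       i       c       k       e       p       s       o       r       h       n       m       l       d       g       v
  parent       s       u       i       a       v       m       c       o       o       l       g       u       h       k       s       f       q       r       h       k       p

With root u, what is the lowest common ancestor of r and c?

Path r→root: r k o h s u; path c→root: c o h s u.
First common node: o.

o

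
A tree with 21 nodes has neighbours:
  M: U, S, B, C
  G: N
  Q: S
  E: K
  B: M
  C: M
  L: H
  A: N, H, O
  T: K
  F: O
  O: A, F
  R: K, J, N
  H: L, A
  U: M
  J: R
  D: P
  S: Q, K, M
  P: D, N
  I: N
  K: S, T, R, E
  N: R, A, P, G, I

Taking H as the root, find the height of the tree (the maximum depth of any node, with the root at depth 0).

7

C sits deepest: H–A–N–R–K–S–M–C — 7 edges from the root.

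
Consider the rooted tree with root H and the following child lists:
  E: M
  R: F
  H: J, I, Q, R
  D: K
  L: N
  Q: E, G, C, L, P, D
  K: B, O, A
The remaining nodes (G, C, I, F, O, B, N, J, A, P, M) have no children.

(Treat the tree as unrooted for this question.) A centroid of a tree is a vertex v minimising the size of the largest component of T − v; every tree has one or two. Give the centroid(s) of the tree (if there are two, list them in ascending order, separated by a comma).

If Q is removed the pieces have sizes 5, 5, 2, 2, 1, 1, 1, all ≤ ⌊18/2⌋ = 9.
No neighbour of Q does as well, so Q is the unique centroid.

Q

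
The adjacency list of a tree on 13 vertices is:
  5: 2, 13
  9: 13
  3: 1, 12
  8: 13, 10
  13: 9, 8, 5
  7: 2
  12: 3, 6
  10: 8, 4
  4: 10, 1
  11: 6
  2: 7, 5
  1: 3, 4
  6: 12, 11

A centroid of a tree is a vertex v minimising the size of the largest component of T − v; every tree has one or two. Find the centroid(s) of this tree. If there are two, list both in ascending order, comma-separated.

10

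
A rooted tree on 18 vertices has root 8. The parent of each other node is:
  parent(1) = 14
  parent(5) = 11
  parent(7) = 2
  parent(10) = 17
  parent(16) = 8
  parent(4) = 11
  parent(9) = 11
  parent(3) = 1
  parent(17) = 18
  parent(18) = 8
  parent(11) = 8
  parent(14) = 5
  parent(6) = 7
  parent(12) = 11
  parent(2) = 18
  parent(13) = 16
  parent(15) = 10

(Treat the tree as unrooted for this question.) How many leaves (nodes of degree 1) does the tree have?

The leaves are 3, 4, 6, 9, 12, 13, 15.
That is 7 leaves.

7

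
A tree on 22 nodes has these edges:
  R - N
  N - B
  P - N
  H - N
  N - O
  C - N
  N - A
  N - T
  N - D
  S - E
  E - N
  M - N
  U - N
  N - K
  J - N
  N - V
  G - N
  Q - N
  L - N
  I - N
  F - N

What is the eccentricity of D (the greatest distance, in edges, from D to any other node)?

3

A farthest node from D is S.
The path D–N–E–S has 3 edges.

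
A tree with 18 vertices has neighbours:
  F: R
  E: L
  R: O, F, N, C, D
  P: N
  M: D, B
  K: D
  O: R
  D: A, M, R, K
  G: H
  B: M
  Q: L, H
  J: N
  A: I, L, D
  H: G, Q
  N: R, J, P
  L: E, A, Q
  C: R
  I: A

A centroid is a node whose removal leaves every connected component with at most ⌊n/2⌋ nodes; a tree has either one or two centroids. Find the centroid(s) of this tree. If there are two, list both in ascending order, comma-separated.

D

Removing D splits the tree into components of sizes 7, 7, 2, 1; the largest is 7 ≤ ⌊18/2⌋ = 9.
No neighbour of D does as well, so D is the unique centroid.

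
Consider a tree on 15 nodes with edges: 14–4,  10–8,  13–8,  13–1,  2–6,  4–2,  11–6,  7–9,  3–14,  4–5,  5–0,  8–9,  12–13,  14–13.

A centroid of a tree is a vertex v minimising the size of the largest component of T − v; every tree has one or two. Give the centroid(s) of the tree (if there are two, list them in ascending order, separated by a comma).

14

Delete 14: the remaining components have sizes 7, 6, 1. Max 7 ≤ 7, so 14 is a centroid.
Every other node leaves some component of size > 7, so the centroid is unique.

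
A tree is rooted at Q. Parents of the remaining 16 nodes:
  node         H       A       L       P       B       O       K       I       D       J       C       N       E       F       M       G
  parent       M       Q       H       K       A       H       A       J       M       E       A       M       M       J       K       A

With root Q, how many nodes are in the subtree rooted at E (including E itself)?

E's subtree: {E, J, I, F}, size 4.

4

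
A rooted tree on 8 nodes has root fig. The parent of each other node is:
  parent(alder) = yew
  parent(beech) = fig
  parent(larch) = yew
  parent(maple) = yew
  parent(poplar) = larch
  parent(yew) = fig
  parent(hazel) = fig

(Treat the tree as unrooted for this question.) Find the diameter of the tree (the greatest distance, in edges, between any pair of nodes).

A longest path is poplar - larch - yew - fig - beech, with 4 edges.

4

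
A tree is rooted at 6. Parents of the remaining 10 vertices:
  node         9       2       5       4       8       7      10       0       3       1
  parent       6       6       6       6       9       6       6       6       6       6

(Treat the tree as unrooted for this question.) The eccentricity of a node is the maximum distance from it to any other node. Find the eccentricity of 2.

3

A farthest node from 2 is 8.
The path 2–6–9–8 has 3 edges.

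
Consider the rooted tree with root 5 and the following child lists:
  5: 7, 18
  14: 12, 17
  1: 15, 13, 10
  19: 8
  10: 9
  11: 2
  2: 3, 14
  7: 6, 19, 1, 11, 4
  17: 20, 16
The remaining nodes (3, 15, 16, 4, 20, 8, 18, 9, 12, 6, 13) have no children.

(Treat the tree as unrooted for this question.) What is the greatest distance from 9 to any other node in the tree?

A farthest node from 9 is 16 (20 also at distance 8).
The path 9-10-1-7-11-2-14-17-16 has 8 edges.

8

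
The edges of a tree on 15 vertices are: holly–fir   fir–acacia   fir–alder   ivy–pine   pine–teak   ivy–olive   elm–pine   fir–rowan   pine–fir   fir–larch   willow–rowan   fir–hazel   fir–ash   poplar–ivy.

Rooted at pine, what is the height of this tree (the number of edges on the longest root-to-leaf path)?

The longest root-to-leaf path is pine-fir-rowan-willow (3 edges).

3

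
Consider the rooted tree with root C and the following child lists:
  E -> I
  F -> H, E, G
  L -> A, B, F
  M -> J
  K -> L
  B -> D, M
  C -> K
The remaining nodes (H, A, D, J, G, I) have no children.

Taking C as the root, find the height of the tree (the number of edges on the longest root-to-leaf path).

The longest root-to-leaf path is C–K–L–F–E–I (5 edges).

5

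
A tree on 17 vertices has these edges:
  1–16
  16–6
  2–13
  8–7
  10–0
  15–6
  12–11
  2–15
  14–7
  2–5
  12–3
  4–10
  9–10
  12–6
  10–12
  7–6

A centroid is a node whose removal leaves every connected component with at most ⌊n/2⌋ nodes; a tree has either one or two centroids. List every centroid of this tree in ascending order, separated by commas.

If 6 is removed the pieces have sizes 7, 4, 3, 2, all ≤ ⌊17/2⌋ = 8.
No neighbour of 6 does as well, so 6 is the unique centroid.

6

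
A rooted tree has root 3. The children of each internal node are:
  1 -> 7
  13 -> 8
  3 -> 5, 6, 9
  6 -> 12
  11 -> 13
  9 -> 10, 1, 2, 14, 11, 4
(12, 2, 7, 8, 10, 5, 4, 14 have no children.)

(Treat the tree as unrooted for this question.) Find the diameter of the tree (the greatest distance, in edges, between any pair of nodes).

6

Starting from 12, a farthest node is 8 at distance 6.
One longest path: 12 – 6 – 3 – 9 – 11 – 13 – 8.
So the diameter is 6.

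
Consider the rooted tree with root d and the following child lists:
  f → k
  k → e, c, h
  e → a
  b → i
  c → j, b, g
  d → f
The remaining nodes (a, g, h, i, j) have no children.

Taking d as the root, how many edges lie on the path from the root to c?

Path from d to c: d → f → k → c, which has 3 edges.

3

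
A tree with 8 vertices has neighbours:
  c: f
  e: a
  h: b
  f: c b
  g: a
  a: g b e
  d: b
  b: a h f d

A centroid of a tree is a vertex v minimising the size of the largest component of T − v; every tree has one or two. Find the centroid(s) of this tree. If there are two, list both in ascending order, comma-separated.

b

Delete b: the remaining components have sizes 3, 2, 1, 1. Max 3 ≤ 4, so b is a centroid.
No neighbour of b does as well, so b is the unique centroid.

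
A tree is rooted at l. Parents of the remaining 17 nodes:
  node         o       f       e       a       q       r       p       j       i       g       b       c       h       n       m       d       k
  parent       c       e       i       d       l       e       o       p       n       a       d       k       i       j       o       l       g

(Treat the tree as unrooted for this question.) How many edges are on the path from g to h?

8

The path is g–k–c–o–p–j–n–i–h, which has 8 edges.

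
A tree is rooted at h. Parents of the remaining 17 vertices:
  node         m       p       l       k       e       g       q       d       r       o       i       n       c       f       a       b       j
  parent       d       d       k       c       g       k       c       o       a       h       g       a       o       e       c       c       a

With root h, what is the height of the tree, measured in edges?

6

A deepest node is f, reached by h-o-c-k-g-e-f.
That path has 6 edges, so the height is 6.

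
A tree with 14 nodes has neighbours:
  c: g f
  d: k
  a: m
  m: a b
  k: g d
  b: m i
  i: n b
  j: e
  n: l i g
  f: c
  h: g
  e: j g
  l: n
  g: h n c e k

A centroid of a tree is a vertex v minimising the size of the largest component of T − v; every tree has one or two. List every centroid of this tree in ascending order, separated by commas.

g

Removing g splits the tree into components of sizes 6, 2, 2, 2, 1; the largest is 6 ≤ ⌊14/2⌋ = 7.
Every other node leaves some component of size > 7, so the centroid is unique.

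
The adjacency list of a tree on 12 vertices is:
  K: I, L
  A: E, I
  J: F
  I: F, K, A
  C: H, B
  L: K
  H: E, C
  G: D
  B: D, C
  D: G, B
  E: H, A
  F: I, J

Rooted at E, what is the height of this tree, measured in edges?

5

The longest root-to-leaf path is E–H–C–B–D–G (5 edges).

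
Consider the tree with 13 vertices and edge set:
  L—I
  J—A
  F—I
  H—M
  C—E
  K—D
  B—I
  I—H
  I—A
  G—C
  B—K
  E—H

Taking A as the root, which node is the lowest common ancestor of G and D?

I

Ancestors of G (toward the root): G, C, E, H, I, A.
Ancestors of D: D, K, B, I, A.
The deepest node appearing in both lists is I.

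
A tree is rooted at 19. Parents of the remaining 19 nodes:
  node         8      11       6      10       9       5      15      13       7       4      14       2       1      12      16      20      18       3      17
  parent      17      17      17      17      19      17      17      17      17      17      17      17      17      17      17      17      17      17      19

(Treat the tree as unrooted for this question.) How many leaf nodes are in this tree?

18

The leaves are 1, 2, 3, 4, 5, 6, 7, 8, 9, 10, 11, 12, 13, 14, 15, 16, 18, 20.
That is 18 leaves.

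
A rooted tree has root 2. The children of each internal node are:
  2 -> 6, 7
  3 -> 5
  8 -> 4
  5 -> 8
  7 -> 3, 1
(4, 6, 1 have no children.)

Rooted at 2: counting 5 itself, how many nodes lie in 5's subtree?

3

The subtree rooted at 5 contains: 5, 8, 4 — 3 nodes.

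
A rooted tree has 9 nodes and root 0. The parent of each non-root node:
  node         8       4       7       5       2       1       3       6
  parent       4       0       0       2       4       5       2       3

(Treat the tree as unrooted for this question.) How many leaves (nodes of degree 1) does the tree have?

4

Exactly 4 nodes have a single neighbour: 1, 6, 7, 8.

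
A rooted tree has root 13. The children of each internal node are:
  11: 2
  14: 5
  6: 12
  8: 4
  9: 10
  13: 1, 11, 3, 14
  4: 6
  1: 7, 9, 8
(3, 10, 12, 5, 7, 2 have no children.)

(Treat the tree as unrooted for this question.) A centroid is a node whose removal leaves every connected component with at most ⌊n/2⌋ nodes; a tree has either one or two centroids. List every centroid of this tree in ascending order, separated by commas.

Removing 1 splits the tree into components of sizes 6, 4, 2, 1; the largest is 6 ≤ ⌊14/2⌋ = 7.
Every other node leaves some component of size > 7, so the centroid is unique.

1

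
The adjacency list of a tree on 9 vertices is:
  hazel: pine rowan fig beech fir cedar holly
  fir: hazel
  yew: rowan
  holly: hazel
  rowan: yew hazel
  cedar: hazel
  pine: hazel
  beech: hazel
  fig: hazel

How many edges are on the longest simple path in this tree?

3

A longest path is yew – rowan – hazel – holly, with 3 edges.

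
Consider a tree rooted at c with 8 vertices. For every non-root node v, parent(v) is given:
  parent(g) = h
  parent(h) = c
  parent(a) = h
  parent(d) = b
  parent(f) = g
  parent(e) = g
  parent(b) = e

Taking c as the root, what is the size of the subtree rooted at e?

3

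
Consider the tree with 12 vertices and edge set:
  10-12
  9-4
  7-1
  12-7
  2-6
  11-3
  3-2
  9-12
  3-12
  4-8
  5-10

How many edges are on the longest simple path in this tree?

Starting from 8, a farthest node is 6 at distance 6.
One longest path: 8 – 4 – 9 – 12 – 3 – 2 – 6.
So the diameter is 6.

6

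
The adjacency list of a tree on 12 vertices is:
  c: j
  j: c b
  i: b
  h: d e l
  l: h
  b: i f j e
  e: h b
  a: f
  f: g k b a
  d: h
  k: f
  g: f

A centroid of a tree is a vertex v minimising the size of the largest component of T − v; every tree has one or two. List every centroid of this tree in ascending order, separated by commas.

b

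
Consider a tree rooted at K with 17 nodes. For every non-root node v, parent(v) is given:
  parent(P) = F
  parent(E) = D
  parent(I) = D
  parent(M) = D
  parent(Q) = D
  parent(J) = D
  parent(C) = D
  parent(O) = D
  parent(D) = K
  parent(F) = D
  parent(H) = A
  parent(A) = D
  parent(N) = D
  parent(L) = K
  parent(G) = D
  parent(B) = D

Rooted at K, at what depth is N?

2

K – D – N — 2 edges.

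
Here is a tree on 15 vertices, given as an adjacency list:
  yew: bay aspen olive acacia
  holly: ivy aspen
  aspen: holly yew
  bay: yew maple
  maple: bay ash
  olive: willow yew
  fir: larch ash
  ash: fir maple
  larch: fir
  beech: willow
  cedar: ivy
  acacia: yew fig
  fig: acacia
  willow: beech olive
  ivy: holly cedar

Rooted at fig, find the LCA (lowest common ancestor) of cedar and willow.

yew

Path cedar→root: cedar ivy holly aspen yew acacia fig; path willow→root: willow olive yew acacia fig.
First common node: yew.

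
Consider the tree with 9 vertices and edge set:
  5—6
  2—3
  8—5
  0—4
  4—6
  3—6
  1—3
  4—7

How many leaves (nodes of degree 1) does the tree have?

5

Exactly 5 nodes have a single neighbour: 0, 1, 2, 7, 8.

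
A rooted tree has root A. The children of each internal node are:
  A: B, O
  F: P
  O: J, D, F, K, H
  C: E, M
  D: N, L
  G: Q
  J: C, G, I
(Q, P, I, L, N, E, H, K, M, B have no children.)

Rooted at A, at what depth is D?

Path from A to D: A → O → D, which has 2 edges.

2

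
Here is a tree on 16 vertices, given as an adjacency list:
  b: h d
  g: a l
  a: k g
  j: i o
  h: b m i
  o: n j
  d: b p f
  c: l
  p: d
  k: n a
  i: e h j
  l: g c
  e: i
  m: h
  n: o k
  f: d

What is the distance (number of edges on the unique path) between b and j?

Walking from b: b – h – i – j. Length 3.

3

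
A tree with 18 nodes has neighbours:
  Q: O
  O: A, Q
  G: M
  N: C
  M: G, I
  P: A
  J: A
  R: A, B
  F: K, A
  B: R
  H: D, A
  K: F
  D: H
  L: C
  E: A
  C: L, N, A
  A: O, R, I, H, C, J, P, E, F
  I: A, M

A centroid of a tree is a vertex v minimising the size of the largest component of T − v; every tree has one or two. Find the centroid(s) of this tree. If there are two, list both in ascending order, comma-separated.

A

If A is removed the pieces have sizes 3, 3, 2, 2, 2, 2, 1, 1, 1, all ≤ ⌊18/2⌋ = 9.
Every other node leaves some component of size > 9, so the centroid is unique.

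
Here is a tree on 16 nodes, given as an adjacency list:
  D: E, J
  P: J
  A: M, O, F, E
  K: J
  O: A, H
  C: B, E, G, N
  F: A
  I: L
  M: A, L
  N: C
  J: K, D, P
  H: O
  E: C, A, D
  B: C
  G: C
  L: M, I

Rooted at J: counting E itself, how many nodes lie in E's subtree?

E's subtree: {E, A, C, O, M, F, G, N, B, H, L, I}, size 12.

12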